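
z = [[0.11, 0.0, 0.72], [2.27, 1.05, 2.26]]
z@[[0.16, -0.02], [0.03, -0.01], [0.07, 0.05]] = [[0.07, 0.03], [0.55, 0.06]]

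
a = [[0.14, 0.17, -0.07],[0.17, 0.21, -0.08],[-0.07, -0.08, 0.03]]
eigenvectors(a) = [[-0.61, -0.56, 0.56], [-0.74, 0.66, -0.14], [0.29, 0.5, 0.82]]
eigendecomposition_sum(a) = [[0.14, 0.17, -0.07], [0.17, 0.21, -0.08], [-0.07, -0.08, 0.03]] + [[0.00, -0.00, -0.0], [-0.00, 0.0, 0.00], [-0.00, 0.0, 0.00]] + [[-0.00, 0.0, -0.0], [0.0, -0.00, 0.0], [-0.0, 0.0, -0.00]]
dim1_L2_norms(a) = [0.23, 0.28, 0.11]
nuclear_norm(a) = 0.39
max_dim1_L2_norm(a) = 0.28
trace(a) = 0.38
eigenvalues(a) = [0.38, 0.0, -0.0]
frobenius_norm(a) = 0.38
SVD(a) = [[-0.61, -0.56, 0.56], [-0.74, 0.14, -0.66], [0.29, -0.82, -0.50]] @ diag([0.38074653728193814, 0.004360478746863352, 0.003613941464925285]) @ [[-0.61,-0.74,0.29],[0.56,-0.14,0.82],[0.56,-0.66,-0.50]]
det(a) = -0.00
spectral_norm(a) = 0.38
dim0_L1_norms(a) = [0.38, 0.46, 0.18]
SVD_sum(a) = [[0.14, 0.17, -0.07], [0.17, 0.21, -0.08], [-0.07, -0.08, 0.03]] + [[-0.0, 0.00, -0.00], [0.0, -0.0, 0.0], [-0.0, 0.00, -0.00]] + [[0.00, -0.00, -0.0], [-0.00, 0.0, 0.00], [-0.00, 0.0, 0.00]]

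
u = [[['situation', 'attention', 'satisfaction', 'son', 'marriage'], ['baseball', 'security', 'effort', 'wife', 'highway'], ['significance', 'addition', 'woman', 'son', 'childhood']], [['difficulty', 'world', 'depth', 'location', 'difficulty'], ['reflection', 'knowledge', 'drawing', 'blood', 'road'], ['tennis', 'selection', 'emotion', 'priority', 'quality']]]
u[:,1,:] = [['baseball', 'security', 'effort', 'wife', 'highway'], ['reflection', 'knowledge', 'drawing', 'blood', 'road']]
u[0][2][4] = 'childhood'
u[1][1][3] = 'blood'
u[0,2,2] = 'woman'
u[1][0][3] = 'location'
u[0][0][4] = 'marriage'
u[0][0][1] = 'attention'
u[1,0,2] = 'depth'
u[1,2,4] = 'quality'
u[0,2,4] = 'childhood'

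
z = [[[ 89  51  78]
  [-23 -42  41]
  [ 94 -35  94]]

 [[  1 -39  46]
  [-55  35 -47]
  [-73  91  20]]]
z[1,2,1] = 91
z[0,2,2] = 94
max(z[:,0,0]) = 89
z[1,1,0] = -55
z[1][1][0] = -55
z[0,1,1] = -42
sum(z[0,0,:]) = 218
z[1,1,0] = -55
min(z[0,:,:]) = -42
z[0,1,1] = -42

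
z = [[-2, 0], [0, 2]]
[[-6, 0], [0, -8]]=z @ [[3, 0], [0, -4]]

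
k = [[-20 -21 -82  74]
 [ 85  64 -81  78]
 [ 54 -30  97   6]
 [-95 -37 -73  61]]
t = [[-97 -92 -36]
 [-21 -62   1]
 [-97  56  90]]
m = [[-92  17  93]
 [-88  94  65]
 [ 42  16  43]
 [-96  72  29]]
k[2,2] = 97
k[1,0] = 85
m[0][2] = 93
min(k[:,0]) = -95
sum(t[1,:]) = -82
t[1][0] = -21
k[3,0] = -95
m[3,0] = -96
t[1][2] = 1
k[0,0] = -20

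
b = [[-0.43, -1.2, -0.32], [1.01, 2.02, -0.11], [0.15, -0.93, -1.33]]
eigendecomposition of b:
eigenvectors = [[-0.47, 0.84, 0.29], [0.83, -0.40, -0.06], [-0.30, 0.37, 0.95]]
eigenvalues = [1.49, -0.0, -1.23]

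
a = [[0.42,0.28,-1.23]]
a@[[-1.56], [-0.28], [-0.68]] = [[0.1]]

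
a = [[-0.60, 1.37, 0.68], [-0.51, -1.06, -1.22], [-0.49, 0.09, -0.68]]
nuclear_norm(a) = 3.58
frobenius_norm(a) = 2.51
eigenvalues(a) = [(-1.06+1.15j), (-1.06-1.15j), (-0.22+0j)]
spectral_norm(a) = 2.21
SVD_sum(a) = [[0.04,  1.10,  0.96],[-0.05,  -1.21,  -1.07],[-0.01,  -0.30,  -0.26]] + [[-0.59, 0.31, -0.33], [-0.40, 0.21, -0.22], [-0.58, 0.31, -0.32]] + [[-0.05, -0.04, 0.05], [-0.07, -0.06, 0.07], [0.1, 0.08, -0.1]]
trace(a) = -2.34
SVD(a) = [[0.66, -0.65, 0.38], [-0.73, -0.43, 0.53], [-0.18, -0.63, -0.76]] @ diag([2.2131873433699694, 1.1573856324212797, 0.21038127533545636]) @ [[0.03,0.75,0.66], [0.79,-0.42,0.44], [-0.61,-0.51,0.61]]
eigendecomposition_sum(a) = [[(-0.27+0.55j), 0.72+0.30j, 0.28+0.84j], [-0.24-0.41j, (-0.5+0.33j), (-0.65-0.18j)], [-0.27-0.01j, 0.01+0.34j, -0.28+0.26j]] + [[-0.27-0.55j, 0.72-0.30j, 0.28-0.84j], [(-0.24+0.41j), (-0.5-0.33j), (-0.65+0.18j)], [-0.27+0.01j, (0.01-0.34j), -0.28-0.26j]] + [[-0.05+0.00j,-0.08-0.00j,(0.12-0j)], [(-0.04+0j),(-0.06-0j),(0.09-0j)], [(0.05-0j),(0.07+0j),(-0.11+0j)]]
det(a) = -0.54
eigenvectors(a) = [[0.75+0.00j,(0.75-0j),(-0.65+0j)], [(-0.32+0.48j),(-0.32-0.48j),(-0.48+0j)], [(0.14+0.3j),0.14-0.30j,0.60+0.00j]]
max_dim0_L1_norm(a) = 2.58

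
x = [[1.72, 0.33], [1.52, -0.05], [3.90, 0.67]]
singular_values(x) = [4.58, 0.3]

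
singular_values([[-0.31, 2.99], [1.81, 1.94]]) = [3.66, 1.64]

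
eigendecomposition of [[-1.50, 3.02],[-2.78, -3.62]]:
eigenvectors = [[0.72+0.00j, (0.72-0j)], [-0.25+0.64j, (-0.25-0.64j)]]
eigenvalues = [(-2.56+2.7j), (-2.56-2.7j)]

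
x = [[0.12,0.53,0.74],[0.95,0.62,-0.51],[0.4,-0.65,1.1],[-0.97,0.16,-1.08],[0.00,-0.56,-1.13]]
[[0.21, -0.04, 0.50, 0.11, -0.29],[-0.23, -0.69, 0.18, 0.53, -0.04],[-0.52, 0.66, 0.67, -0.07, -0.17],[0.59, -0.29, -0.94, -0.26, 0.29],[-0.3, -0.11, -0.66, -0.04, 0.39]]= x@[[-0.55,-0.19,0.40,0.38,-0.05], [0.49,-0.53,0.11,0.22,-0.19], [0.02,0.36,0.53,-0.07,-0.25]]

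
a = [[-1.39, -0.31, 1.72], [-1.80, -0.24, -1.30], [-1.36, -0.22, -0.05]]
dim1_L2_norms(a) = [2.23, 2.23, 1.38]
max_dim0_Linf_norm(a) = 1.8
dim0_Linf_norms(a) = [1.8, 0.31, 1.72]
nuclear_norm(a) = 4.85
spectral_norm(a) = 2.69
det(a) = -0.02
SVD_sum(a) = [[-1.41, -0.23, 0.01], [-1.78, -0.30, 0.01], [-1.36, -0.23, 0.01]] + [[0.02,-0.07,1.71], [-0.02,0.06,-1.31], [-0.00,0.00,-0.06]] + [[0.0, -0.00, -0.00], [0.00, -0.00, -0.0], [-0.00, 0.00, 0.00]]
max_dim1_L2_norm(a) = 2.23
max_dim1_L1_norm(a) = 3.42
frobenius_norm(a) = 3.45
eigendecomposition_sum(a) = [[(-0.7+0.46j), (-0.16+0.06j), (0.86+0.29j)], [-0.90-1.47j, -0.11-0.33j, (-0.66+1.75j)], [(-0.68-0.56j), (-0.11-0.14j), (-0.03+0.96j)]] + [[-0.70-0.46j, -0.16-0.06j, 0.86-0.29j],[(-0.9+1.47j), -0.11+0.33j, -0.66-1.75j],[(-0.68+0.56j), -0.11+0.14j, -0.03-0.96j]] + [[0.00-0.00j, -0j, (-0+0j)],[-0.01+0.00j, -0.01+0.00j, (0.03-0j)],[(-0+0j), -0.00+0.00j, -0j]]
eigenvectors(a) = [[0.02+0.40j, (0.02-0.4j), 0.16+0.00j], [-0.82+0.00j, -0.82-0.00j, (-0.99+0j)], [(-0.39+0.14j), -0.39-0.14j, -0.05+0.00j]]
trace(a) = -1.68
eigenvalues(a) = [(-0.83+1.09j), (-0.83-1.09j), (-0.01+0j)]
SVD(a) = [[-0.53, 0.79, -0.29], [-0.67, -0.61, -0.42], [-0.51, -0.03, 0.86]] @ diag([2.6859650384506906, 2.1587682545274043, 0.0033816364796998987]) @ [[0.99, 0.16, -0.01], [0.01, -0.04, 1.0], [-0.16, 0.99, 0.05]]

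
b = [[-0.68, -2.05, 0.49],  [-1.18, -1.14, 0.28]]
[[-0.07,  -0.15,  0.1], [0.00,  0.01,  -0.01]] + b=[[-0.75, -2.20, 0.59],[-1.18, -1.13, 0.27]]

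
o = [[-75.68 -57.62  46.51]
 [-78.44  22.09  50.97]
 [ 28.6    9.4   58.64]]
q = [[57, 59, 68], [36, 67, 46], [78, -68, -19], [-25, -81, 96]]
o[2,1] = 9.4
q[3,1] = -81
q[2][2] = -19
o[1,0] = -78.44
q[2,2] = -19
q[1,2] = 46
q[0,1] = 59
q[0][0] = 57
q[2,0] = 78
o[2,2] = 58.64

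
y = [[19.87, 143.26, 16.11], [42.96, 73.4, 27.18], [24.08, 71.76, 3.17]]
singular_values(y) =[183.67, 32.38, 10.31]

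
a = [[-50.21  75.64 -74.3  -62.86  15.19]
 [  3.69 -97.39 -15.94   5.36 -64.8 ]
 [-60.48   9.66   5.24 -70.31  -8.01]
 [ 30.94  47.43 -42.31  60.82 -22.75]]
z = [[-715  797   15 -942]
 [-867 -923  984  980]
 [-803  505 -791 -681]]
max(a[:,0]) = 30.94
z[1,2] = 984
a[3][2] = -42.31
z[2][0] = -803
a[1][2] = -15.94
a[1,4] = -64.8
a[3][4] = -22.75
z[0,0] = -715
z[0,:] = [-715, 797, 15, -942]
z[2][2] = -791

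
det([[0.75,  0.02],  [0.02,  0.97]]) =0.727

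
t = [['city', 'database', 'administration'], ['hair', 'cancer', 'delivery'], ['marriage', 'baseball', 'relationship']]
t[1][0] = 'hair'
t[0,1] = 'database'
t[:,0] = ['city', 'hair', 'marriage']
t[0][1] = 'database'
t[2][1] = 'baseball'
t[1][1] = 'cancer'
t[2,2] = 'relationship'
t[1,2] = 'delivery'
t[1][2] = 'delivery'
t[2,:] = ['marriage', 'baseball', 'relationship']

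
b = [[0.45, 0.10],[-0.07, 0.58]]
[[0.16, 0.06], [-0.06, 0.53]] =b @ [[0.38, -0.06], [-0.06, 0.91]]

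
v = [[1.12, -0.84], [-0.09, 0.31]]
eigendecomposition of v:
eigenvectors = [[0.99, 0.68],  [-0.10, 0.73]]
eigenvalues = [1.2, 0.23]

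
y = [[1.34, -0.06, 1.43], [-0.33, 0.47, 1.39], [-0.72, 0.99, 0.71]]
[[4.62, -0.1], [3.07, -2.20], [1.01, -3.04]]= y@[[0.83, 0.61], [-0.13, -2.1], [2.45, -0.73]]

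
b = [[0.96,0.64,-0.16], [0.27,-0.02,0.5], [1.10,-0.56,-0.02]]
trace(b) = 0.92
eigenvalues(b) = [(1.18+0j), (-0.13+0.73j), (-0.13-0.73j)]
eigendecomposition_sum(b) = [[(0.9-0j), (0.45+0j), (0.07+0j)],[(0.46-0j), (0.23+0j), (0.03+0j)],[(0.61-0j), (0.31+0j), 0.05+0.00j]] + [[0.03+0.09j,(0.09-0.13j),(-0.11-0.04j)], [-0.09-0.16j,-0.12+0.28j,0.23+0.03j], [0.24-0.15j,-0.43-0.17j,(-0.03+0.36j)]] + [[0.03-0.09j, 0.09+0.13j, (-0.11+0.04j)], [(-0.09+0.16j), -0.12-0.28j, (0.23-0.03j)], [0.24+0.15j, -0.43+0.17j, (-0.03-0.36j)]]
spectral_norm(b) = 1.49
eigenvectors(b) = [[0.76+0.00j, (0.07-0.26j), 0.07+0.26j], [0.39+0.00j, (-0.02+0.53j), -0.02-0.53j], [0.52+0.00j, (-0.8+0j), (-0.8-0j)]]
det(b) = 0.65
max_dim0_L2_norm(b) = 1.48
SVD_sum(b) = [[0.96, -0.00, -0.02], [0.26, -0.00, -0.01], [1.1, -0.00, -0.02]] + [[-0.0, 0.64, -0.14],[0.0, -0.12, 0.03],[0.0, -0.53, 0.11]] + [[-0.0, -0.00, -0.00],[0.01, 0.10, 0.48],[-0.00, -0.02, -0.11]]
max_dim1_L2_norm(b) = 1.23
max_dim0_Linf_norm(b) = 1.1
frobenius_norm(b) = 1.79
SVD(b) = [[-0.65, 0.76, 0.00], [-0.17, -0.15, -0.97], [-0.74, -0.63, 0.23]] @ diag([1.4850489612919193, 0.8633743899774434, 0.5033033332860697]) @ [[-1.00, 0.0, 0.02], [-0.00, 0.98, -0.21], [-0.02, -0.21, -0.98]]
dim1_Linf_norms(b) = [0.96, 0.5, 1.1]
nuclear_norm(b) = 2.85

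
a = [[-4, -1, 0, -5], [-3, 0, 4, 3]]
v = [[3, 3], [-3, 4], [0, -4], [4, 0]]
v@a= [[-21, -3, 12, -6], [0, 3, 16, 27], [12, 0, -16, -12], [-16, -4, 0, -20]]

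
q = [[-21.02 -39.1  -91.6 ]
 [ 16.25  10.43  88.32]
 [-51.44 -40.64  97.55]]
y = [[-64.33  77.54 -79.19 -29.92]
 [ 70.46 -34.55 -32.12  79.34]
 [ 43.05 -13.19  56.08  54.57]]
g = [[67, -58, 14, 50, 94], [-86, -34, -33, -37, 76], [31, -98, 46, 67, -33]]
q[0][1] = -39.1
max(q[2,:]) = 97.55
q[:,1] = [-39.1, 10.43, -40.64]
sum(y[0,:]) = -95.89999999999999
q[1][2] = 88.32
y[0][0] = -64.33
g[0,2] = 14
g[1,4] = 76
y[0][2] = -79.19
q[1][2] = 88.32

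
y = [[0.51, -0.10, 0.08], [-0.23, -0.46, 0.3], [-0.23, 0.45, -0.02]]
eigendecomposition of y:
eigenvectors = [[0.68, 0.1, -0.11], [-0.37, -0.43, -0.84], [-0.63, -0.90, 0.53]]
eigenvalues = [0.49, 0.22, -0.68]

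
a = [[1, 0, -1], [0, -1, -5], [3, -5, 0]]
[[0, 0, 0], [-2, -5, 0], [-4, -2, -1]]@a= [[0, 0, 0], [-2, 5, 27], [-7, 7, 14]]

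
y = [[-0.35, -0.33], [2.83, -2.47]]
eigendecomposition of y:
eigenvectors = [[0.47,0.22], [0.88,0.98]]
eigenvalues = [-0.97, -1.85]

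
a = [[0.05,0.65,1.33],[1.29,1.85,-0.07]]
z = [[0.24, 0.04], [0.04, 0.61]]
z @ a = [[0.06, 0.23, 0.32], [0.79, 1.15, 0.01]]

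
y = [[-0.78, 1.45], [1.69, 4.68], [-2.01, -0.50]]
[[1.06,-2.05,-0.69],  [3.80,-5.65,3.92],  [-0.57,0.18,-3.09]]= y @ [[0.09, 0.23, 1.46],[0.78, -1.29, 0.31]]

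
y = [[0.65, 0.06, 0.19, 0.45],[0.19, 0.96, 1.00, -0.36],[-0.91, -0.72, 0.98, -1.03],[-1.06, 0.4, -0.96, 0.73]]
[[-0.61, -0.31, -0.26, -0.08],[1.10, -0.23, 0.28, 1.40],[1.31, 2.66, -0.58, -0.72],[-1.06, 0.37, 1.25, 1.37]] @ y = [[-0.13, -0.18, -0.6, 0.05], [-1.07, 0.2, -1.09, 1.31], [2.65, 2.76, 3.03, -0.30], [-3.21, -0.06, 0.08, -0.90]]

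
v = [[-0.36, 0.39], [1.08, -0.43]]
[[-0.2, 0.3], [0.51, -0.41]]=v@[[0.42, -0.12], [-0.12, 0.65]]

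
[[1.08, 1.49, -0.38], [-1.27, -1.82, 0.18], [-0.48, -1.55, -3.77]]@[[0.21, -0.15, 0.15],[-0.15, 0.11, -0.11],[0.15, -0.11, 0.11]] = [[-0.05, 0.04, -0.04], [0.03, -0.03, 0.03], [-0.43, 0.32, -0.32]]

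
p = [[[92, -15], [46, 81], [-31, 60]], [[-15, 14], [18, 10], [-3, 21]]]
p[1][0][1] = 14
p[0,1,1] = 81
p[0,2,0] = -31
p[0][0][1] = -15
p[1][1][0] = 18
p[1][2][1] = 21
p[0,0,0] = 92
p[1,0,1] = 14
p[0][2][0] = -31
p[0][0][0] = 92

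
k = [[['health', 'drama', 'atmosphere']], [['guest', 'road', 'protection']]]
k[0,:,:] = [['health', 'drama', 'atmosphere']]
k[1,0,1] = 'road'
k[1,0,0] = 'guest'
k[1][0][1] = 'road'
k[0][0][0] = 'health'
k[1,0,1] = 'road'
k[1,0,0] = 'guest'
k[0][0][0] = 'health'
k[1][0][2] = 'protection'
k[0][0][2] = 'atmosphere'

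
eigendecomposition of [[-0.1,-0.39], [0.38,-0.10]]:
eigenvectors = [[(0.71+0j), 0.71-0.00j],[-0.7j, 0.7j]]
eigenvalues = [(-0.1+0.38j), (-0.1-0.38j)]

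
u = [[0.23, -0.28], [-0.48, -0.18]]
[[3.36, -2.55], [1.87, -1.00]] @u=[[2.0, -0.48], [0.91, -0.34]]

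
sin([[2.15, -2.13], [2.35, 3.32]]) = [[2.8, 3.87], [-4.27, 0.67]]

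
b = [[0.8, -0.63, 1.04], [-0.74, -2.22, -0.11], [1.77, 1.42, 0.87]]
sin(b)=[[0.29, -0.07, 0.46],[-0.20, -0.61, -0.07],[0.72, 0.30, 0.28]]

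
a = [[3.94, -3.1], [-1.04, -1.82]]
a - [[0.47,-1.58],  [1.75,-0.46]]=[[3.47, -1.52], [-2.79, -1.36]]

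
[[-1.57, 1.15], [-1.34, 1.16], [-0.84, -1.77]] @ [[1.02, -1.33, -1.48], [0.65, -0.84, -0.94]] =[[-0.85,1.12,1.24],[-0.61,0.81,0.89],[-2.01,2.6,2.91]]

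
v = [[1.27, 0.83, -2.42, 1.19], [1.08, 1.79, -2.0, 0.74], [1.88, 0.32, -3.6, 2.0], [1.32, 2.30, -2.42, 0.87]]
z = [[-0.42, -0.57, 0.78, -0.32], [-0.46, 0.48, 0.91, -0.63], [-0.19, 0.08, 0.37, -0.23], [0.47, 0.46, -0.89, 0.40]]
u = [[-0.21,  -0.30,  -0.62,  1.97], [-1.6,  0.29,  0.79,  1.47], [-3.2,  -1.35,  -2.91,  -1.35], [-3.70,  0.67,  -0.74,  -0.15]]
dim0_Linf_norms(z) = [0.47, 0.57, 0.91, 0.63]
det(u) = 19.34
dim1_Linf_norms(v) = [2.42, 2.0, 3.6, 2.42]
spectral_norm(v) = 6.99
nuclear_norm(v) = 8.98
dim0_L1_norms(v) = [5.55, 5.24, 10.44, 4.8]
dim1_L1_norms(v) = [5.71, 5.61, 7.8, 6.91]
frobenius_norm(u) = 6.85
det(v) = -0.00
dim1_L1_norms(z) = [2.09, 2.48, 0.87, 2.22]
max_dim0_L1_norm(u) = 8.71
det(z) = -0.00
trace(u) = -2.98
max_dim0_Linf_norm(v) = 3.6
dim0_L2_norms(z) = [0.8, 0.88, 1.54, 0.84]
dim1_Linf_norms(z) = [0.78, 0.91, 0.37, 0.89]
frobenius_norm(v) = 7.26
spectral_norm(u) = 5.73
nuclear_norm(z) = 2.81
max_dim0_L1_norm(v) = 10.44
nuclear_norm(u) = 11.40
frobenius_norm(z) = 2.12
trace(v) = 0.33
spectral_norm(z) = 1.94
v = u @ z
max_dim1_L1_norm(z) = 2.48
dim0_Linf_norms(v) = [1.88, 2.3, 3.6, 2.0]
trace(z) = 0.83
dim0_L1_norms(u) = [8.71, 2.61, 5.06, 4.94]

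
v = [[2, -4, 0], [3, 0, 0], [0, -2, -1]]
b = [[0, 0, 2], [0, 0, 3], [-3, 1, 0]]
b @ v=[[0, -4, -2], [0, -6, -3], [-3, 12, 0]]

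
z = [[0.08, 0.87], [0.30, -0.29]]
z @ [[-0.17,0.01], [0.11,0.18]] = [[0.08, 0.16], [-0.08, -0.05]]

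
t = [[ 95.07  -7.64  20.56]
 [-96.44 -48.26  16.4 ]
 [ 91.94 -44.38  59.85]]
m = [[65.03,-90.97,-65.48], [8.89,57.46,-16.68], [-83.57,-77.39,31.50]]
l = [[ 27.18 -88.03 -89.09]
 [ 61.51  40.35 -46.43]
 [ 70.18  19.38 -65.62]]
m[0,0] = 65.03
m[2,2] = 31.5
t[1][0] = -96.44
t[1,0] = -96.44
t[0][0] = 95.07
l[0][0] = 27.18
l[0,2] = -89.09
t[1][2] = 16.4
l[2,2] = -65.62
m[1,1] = 57.46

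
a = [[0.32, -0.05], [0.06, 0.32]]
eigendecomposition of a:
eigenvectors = [[0.00+0.67j, -0.67j], [0.74+0.00j, 0.74-0.00j]]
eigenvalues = [(0.32+0.05j), (0.32-0.05j)]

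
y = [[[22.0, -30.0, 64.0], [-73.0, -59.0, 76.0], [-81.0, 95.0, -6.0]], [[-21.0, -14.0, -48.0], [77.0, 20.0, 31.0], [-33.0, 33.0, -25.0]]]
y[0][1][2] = 76.0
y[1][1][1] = 20.0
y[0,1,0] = -73.0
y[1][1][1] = 20.0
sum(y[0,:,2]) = 134.0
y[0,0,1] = -30.0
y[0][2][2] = -6.0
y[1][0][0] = -21.0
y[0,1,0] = -73.0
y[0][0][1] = -30.0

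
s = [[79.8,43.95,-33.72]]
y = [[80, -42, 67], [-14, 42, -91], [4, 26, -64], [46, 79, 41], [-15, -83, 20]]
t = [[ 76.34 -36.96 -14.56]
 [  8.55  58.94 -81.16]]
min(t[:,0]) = 8.55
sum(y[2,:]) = -34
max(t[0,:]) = 76.34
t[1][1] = 58.94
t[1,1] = 58.94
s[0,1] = 43.95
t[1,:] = [8.55, 58.94, -81.16]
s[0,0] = 79.8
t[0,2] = -14.56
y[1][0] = -14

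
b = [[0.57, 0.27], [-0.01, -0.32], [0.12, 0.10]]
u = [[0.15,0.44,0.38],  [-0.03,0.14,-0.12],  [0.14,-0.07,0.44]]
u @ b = [[0.13, -0.06], [-0.03, -0.06], [0.13, 0.1]]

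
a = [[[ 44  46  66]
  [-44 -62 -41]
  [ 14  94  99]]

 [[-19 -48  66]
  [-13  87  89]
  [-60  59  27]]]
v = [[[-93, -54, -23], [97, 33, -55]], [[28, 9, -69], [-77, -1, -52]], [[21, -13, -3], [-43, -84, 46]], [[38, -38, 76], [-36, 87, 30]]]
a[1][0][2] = 66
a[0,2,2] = 99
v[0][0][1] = -54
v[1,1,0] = -77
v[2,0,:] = [21, -13, -3]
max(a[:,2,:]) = 99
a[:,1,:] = [[-44, -62, -41], [-13, 87, 89]]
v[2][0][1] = -13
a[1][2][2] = 27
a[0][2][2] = 99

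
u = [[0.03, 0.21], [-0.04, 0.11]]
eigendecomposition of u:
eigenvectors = [[(0.92+0j), (0.92-0j)], [0.17+0.36j, 0.17-0.36j]]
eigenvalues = [(0.07+0.08j), (0.07-0.08j)]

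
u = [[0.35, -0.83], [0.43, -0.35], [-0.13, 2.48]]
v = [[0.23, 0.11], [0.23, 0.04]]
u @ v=[[-0.11,0.01], [0.02,0.03], [0.54,0.08]]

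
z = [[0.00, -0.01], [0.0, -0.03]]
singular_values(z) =[0.03, 0.0]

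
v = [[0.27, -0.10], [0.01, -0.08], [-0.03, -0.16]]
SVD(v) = [[-0.97, 0.21], [-0.16, -0.38], [-0.16, -0.9]] @ diag([0.29315410337139725, 0.17309151243348747]) @ [[-0.89, 0.46], [0.46, 0.89]]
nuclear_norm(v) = 0.47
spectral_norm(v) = 0.29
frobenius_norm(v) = 0.34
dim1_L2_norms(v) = [0.29, 0.08, 0.16]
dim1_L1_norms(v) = [0.37, 0.09, 0.19]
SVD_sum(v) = [[0.25, -0.13],[0.04, -0.02],[0.04, -0.02]] + [[0.02, 0.03], [-0.03, -0.06], [-0.07, -0.14]]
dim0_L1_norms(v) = [0.31, 0.34]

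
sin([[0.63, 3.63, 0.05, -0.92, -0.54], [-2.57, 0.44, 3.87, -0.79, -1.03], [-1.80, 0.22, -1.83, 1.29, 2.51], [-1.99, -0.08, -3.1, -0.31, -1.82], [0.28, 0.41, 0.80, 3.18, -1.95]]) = [[5.96, 3.92, -8.14, -8.27, -13.69], [1.01, 4.75, 14.35, -16.38, 3.70], [-0.73, 7.20, 4.99, 3.76, 1.02], [-12.44, -1.64, 3.68, -6.58, -5.31], [-3.95, 9.18, -2.21, 3.02, -8.0]]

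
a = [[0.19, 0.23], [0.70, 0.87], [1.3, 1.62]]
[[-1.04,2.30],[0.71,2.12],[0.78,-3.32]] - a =[[-1.23,  2.07], [0.01,  1.25], [-0.52,  -4.94]]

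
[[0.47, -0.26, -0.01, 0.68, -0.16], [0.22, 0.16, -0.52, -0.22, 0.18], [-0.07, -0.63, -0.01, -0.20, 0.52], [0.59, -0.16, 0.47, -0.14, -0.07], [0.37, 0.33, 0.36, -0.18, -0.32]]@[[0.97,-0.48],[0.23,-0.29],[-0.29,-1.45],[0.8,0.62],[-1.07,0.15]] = [[1.11, 0.26], [0.03, 0.49], [-0.93, 0.18], [0.36, -1.02], [0.53, -0.95]]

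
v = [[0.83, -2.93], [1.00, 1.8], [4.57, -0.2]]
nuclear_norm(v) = 8.19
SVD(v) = [[-0.26, 0.82], [-0.15, -0.56], [-0.95, -0.13]] @ diag([4.774148581574439, 3.4126537065824265]) @ [[-0.99, 0.14], [-0.14, -0.99]]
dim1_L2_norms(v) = [3.05, 2.06, 4.57]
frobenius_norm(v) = 5.87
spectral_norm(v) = 4.77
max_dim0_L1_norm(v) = 6.4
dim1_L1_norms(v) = [3.76, 2.8, 4.77]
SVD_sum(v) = [[1.22, -0.17], [0.73, -0.1], [4.51, -0.64]] + [[-0.39, -2.76],[0.27, 1.90],[0.06, 0.44]]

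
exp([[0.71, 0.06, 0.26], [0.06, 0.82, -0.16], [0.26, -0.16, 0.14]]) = [[2.09, 0.09, 0.4], [0.09, 2.30, -0.25], [0.4, -0.25, 1.22]]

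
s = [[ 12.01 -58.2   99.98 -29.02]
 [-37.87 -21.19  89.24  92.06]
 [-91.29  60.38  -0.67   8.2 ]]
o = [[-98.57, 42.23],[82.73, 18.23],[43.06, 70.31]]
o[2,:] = [43.06, 70.31]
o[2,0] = 43.06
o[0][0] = -98.57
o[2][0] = 43.06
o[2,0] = 43.06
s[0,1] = -58.2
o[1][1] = 18.23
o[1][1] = 18.23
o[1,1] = 18.23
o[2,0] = 43.06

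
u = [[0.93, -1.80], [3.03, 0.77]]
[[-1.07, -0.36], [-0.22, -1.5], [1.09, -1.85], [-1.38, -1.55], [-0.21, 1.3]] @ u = [[-2.09, 1.65], [-4.75, -0.76], [-4.59, -3.39], [-5.98, 1.29], [3.74, 1.38]]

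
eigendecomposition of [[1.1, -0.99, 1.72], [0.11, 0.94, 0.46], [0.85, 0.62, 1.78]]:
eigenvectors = [[-0.64, -0.87, 0.72],[-0.23, -0.13, -0.59],[-0.73, 0.47, -0.35]]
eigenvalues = [2.72, 0.03, 1.08]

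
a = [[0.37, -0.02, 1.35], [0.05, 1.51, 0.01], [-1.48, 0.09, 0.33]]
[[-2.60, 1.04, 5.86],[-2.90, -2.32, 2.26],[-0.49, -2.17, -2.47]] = a@[[-0.21, 1.45, 2.57], [-1.9, -1.59, 1.39], [-1.90, 0.35, 3.66]]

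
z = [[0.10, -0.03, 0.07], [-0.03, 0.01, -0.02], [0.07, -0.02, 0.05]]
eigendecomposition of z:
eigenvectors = [[-0.80, 0.58, -0.19], [0.24, 0.58, 0.78], [-0.56, -0.58, 0.6]]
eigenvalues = [0.16, 0.0, 0.0]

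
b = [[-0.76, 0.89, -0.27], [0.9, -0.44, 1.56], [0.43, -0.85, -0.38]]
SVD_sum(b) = [[-0.61,0.49,-0.69], [1.03,-0.83,1.17], [0.23,-0.19,0.26]] + [[-0.13, 0.41, 0.41],[-0.13, 0.39, 0.39],[0.21, -0.65, -0.65]] + [[-0.02, -0.01, 0.01], [-0.01, -0.0, 0.00], [-0.01, -0.01, 0.01]]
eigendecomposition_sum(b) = [[(-0.07+0j), (-0.02-0j), -0.06+0.00j], [(-0.04+0j), (-0.02-0j), (-0.04+0j)], [0.03-0.00j, (0.01+0j), (0.02-0j)]] + [[(-0.35-0.42j), (0.46+0.08j), (-0.11-0.88j)],[(0.47-0.18j), -0.21+0.37j, (0.8+0.18j)],[0.20+0.54j, (-0.43-0.24j), (-0.2+0.92j)]] + [[(-0.35+0.42j),0.46-0.08j,-0.11+0.88j], [(0.47+0.18j),(-0.21-0.37j),(0.8-0.18j)], [(0.2-0.54j),(-0.43+0.24j),-0.20-0.92j]]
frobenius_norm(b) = 2.44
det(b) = -0.08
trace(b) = -1.58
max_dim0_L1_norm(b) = 2.21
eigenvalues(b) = [(-0.06+0j), (-0.76+0.87j), (-0.76-0.87j)]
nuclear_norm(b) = 3.37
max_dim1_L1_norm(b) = 2.9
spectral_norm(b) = 2.09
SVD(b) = [[-0.5,-0.48,0.72], [0.85,-0.45,0.28], [0.19,0.75,0.63]] @ diag([2.0874566926557314, 1.2542877122458072, 0.029780718526835587]) @ [[0.59, -0.47, 0.66], [0.22, -0.69, -0.69], [-0.78, -0.55, 0.30]]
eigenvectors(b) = [[(-0.79+0j), 0.55-0.19j, (0.55+0.19j)], [(-0.52+0j), 0.54j, 0.00-0.54j], [(0.33+0j), (-0.62+0j), -0.62-0.00j]]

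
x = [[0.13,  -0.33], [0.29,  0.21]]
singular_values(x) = [0.4, 0.31]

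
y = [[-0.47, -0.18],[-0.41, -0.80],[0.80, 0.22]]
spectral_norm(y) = 1.22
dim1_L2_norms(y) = [0.5, 0.9, 0.83]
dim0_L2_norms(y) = [1.01, 0.85]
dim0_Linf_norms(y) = [0.8, 0.8]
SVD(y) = [[-0.40, 0.28], [-0.67, -0.74], [0.63, -0.61]] @ diag([1.2179236328583596, 0.5161995975638648]) @ [[0.79,  0.61], [-0.61,  0.79]]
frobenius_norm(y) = 1.32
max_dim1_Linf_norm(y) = 0.8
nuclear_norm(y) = 1.73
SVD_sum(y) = [[-0.38, -0.29],[-0.64, -0.50],[0.61, 0.47]] + [[-0.09, 0.11],[0.23, -0.30],[0.19, -0.25]]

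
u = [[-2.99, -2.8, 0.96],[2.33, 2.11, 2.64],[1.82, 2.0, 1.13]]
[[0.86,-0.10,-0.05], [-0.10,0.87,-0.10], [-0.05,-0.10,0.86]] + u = [[-2.13, -2.90, 0.91], [2.23, 2.98, 2.54], [1.77, 1.9, 1.99]]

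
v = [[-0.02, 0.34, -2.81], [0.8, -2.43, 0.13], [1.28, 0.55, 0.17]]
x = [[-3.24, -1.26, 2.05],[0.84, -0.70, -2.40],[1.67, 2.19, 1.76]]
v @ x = [[-4.34, -6.37, -5.80],[-4.42, 0.98, 7.70],[-3.40, -1.63, 1.6]]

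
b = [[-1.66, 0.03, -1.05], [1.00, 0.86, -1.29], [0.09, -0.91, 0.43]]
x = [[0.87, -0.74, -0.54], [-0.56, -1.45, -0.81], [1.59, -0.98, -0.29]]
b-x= [[-2.53, 0.77, -0.51], [1.56, 2.31, -0.48], [-1.50, 0.07, 0.72]]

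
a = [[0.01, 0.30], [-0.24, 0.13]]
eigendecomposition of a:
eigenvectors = [[(0.75+0j),  (0.75-0j)], [(0.15+0.65j),  (0.15-0.65j)]]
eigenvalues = [(0.07+0.26j), (0.07-0.26j)]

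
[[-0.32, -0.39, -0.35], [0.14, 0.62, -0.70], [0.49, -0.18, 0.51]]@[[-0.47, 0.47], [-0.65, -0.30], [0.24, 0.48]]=[[0.32,-0.20], [-0.64,-0.46], [0.01,0.53]]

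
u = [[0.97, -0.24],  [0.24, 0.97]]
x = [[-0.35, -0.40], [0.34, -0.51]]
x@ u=[[-0.44, -0.3], [0.21, -0.58]]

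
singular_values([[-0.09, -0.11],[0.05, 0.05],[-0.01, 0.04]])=[0.16, 0.03]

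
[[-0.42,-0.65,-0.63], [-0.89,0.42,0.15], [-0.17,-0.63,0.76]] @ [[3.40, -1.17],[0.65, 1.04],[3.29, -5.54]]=[[-3.92,  3.31],[-2.26,  0.65],[1.51,  -4.67]]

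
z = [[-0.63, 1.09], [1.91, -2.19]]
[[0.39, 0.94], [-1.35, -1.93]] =z @[[-0.88, -0.06], [-0.15, 0.83]]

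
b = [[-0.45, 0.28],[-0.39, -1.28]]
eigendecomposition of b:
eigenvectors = [[0.86, -0.39], [-0.51, 0.92]]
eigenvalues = [-0.61, -1.12]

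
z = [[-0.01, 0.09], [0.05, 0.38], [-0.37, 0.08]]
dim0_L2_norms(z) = [0.37, 0.4]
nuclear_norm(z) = 0.77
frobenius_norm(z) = 0.55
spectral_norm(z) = 0.41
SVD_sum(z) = [[-0.04, 0.08], [-0.14, 0.29], [-0.10, 0.21]] + [[0.03, 0.01], [0.19, 0.09], [-0.27, -0.13]]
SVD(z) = [[-0.21, -0.08], [-0.8, -0.56], [-0.56, 0.82]] @ diag([0.40527102087400985, 0.3662723025833893]) @ [[0.42, -0.91],[-0.91, -0.42]]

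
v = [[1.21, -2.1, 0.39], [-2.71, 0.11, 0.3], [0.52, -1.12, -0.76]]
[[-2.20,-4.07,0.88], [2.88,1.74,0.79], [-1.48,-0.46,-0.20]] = v @ [[-0.99,-0.78,-0.23], [0.56,1.18,-0.42], [0.45,-1.67,0.72]]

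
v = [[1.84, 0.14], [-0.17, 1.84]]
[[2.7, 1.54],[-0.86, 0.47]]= v@[[1.49, 0.81], [-0.33, 0.33]]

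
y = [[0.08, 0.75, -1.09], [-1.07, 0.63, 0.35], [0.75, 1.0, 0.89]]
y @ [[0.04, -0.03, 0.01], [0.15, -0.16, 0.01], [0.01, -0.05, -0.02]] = [[0.1, -0.07, 0.03], [0.06, -0.09, -0.01], [0.19, -0.23, -0.0]]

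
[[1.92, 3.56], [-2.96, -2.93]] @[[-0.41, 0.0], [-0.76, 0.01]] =[[-3.49,0.04], [3.44,-0.03]]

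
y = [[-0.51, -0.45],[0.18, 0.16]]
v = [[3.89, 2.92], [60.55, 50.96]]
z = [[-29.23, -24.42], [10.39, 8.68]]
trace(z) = -20.55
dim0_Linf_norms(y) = [0.51, 0.45]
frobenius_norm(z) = 40.42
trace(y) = -0.35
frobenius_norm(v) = 79.29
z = y @ v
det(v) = 21.43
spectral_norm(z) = 40.42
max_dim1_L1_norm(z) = 53.65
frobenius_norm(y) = 0.72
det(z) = 0.01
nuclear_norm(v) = 79.56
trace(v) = 54.85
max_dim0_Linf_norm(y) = 0.51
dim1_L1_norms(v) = [6.81, 111.51]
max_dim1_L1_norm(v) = 111.51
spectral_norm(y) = 0.72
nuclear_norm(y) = 0.72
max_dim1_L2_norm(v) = 79.14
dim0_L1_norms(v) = [64.44, 53.88]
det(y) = -0.00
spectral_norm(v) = 79.29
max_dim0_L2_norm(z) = 31.02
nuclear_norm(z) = 40.42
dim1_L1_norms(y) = [0.96, 0.34]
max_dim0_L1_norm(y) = 0.69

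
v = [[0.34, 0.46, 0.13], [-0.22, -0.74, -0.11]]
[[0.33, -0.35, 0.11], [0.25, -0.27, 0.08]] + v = [[0.67, 0.11, 0.24],[0.03, -1.01, -0.03]]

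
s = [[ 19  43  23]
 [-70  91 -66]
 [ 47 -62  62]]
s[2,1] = -62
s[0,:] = [19, 43, 23]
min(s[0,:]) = 19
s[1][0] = -70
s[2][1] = -62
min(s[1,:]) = -70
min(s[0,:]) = 19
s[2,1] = -62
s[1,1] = 91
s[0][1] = 43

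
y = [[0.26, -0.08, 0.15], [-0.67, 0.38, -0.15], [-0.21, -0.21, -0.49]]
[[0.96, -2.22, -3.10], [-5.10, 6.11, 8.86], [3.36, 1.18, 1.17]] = y@ [[4.25,  -8.19,  -14.64], [-8.01,  1.76,  -0.82], [-5.25,  0.34,  4.24]]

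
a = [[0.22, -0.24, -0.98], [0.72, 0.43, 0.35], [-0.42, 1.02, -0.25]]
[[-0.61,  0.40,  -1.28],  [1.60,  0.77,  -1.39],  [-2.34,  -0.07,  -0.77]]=a @ [[2.19, 1.02, -1.80], [-1.06, 0.29, -1.20], [1.37, -0.25, 1.2]]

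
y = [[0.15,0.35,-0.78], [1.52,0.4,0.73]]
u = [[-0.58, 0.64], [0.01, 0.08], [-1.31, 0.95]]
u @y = [[0.89, 0.05, 0.92], [0.12, 0.04, 0.05], [1.25, -0.08, 1.72]]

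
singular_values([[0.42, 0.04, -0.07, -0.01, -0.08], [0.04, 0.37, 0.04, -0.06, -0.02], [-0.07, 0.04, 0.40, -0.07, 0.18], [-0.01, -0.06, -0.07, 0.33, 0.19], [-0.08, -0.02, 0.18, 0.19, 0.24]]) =[0.6, 0.48, 0.38, 0.3, 0.0]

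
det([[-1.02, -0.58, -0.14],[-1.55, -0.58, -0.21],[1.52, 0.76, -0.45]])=0.202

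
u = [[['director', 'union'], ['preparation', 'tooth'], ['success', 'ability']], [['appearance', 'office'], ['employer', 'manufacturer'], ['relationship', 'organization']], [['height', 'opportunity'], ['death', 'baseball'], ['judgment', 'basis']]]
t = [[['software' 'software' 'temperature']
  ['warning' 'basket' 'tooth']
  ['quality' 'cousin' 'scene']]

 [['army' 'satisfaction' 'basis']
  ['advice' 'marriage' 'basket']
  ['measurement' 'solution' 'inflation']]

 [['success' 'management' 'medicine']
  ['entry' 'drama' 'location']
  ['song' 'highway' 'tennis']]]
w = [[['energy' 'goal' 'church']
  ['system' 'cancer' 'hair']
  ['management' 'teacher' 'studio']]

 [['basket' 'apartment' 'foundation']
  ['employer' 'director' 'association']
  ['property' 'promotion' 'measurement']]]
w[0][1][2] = 'hair'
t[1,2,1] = 'solution'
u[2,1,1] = 'baseball'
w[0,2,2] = 'studio'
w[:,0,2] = ['church', 'foundation']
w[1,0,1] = 'apartment'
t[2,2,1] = 'highway'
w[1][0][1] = 'apartment'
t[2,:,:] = [['success', 'management', 'medicine'], ['entry', 'drama', 'location'], ['song', 'highway', 'tennis']]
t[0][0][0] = 'software'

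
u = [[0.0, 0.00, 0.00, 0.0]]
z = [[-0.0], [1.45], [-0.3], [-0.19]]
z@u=[[0.0,  0.0,  0.00,  0.0], [0.00,  0.00,  0.00,  0.0], [0.0,  0.0,  0.00,  0.0], [0.0,  0.0,  0.00,  0.00]]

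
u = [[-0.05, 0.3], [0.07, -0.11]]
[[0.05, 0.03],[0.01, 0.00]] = u @ [[0.47, 0.25],[0.25, 0.13]]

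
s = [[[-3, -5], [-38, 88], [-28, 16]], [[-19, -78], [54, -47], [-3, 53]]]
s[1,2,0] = -3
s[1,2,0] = -3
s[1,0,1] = -78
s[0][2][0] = -28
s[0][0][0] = -3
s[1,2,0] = -3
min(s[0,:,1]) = -5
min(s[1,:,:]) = -78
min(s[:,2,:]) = -28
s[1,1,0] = 54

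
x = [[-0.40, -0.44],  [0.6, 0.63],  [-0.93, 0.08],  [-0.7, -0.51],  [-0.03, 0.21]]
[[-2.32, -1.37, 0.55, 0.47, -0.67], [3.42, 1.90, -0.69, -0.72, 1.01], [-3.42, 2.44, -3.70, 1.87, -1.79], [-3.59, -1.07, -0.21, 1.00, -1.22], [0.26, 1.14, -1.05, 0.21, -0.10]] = x@[[3.83, -2.19, 3.59, -1.95, 1.91], [1.78, 5.1, -4.51, 0.71, -0.22]]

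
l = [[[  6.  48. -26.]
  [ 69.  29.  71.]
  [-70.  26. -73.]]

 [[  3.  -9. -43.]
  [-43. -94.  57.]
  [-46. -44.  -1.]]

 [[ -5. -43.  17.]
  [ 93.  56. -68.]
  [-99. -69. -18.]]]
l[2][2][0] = -99.0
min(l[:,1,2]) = -68.0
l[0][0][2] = -26.0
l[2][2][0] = -99.0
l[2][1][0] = 93.0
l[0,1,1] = 29.0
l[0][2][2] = -73.0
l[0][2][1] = 26.0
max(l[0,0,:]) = 48.0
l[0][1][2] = 71.0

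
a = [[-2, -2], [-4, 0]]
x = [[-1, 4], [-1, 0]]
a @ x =[[4, -8], [4, -16]]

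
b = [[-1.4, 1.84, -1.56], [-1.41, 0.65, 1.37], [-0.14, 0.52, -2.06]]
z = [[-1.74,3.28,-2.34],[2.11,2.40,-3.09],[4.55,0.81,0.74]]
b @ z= [[-0.78, -1.44, -3.56], [10.06, -1.96, 2.3], [-8.03, -0.88, -2.8]]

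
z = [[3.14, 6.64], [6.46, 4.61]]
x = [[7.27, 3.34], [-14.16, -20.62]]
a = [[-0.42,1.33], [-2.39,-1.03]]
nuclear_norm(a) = 3.99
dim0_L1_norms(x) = [21.43, 23.96]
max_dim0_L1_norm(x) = 23.96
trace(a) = -1.45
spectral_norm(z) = 10.47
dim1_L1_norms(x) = [10.61, 34.78]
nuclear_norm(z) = 13.18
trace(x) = -13.35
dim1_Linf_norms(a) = [1.33, 2.39]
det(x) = -102.61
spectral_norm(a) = 2.61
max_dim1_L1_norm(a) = 3.42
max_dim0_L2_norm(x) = 20.89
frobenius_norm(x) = 26.26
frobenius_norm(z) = 10.81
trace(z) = 7.75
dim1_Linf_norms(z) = [6.64, 6.46]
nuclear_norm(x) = 29.92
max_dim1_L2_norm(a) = 2.6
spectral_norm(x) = 25.96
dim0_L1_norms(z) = [9.6, 11.25]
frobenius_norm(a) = 2.95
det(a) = 3.61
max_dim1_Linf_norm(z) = 6.64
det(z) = -28.42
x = a @ z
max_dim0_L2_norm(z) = 8.08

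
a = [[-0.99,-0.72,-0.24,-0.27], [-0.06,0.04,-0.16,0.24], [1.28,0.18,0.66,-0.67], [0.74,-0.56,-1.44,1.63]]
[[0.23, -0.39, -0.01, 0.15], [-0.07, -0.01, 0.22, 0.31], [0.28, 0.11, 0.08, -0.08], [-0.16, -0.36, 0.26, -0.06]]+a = [[-0.76, -1.11, -0.25, -0.12], [-0.13, 0.03, 0.06, 0.55], [1.56, 0.29, 0.74, -0.75], [0.58, -0.92, -1.18, 1.57]]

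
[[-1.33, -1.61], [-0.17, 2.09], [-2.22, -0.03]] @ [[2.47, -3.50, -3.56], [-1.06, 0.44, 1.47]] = [[-1.58, 3.95, 2.37], [-2.64, 1.51, 3.68], [-5.45, 7.76, 7.86]]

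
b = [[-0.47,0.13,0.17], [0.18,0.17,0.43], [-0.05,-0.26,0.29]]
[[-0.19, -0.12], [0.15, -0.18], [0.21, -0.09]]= b @ [[0.4, 0.08], [-0.48, -0.12], [0.36, -0.41]]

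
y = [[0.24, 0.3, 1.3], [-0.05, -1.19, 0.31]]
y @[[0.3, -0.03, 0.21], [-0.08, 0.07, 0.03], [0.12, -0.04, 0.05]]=[[0.2, -0.04, 0.12], [0.12, -0.09, -0.03]]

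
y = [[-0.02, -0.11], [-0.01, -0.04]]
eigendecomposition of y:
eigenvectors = [[0.98, 0.93], [-0.22, 0.38]]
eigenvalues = [0.0, -0.06]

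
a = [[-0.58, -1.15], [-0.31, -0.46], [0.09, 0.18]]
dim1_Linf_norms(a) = [1.15, 0.46, 0.18]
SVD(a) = [[-0.91,0.38], [-0.39,-0.92], [0.14,-0.07]] @ diag([1.4152664089259663, 0.06419495124850792]) @ [[0.47, 0.88], [0.88, -0.47]]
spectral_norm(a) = 1.42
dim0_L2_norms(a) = [0.66, 1.25]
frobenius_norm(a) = 1.42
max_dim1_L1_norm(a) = 1.73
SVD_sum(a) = [[-0.6, -1.14], [-0.26, -0.49], [0.09, 0.18]] + [[0.02,-0.01], [-0.05,0.03], [-0.00,0.0]]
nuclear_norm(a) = 1.48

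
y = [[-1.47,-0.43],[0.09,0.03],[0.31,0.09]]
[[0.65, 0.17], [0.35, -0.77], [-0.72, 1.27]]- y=[[2.12, 0.6], [0.26, -0.8], [-1.03, 1.18]]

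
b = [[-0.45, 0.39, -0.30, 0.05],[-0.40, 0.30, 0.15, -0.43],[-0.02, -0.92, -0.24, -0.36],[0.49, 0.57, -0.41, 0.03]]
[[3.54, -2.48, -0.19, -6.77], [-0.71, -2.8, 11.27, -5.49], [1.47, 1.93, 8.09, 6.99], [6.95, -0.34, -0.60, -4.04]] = b @ [[1.75, 2.93, -1.2, 5.11], [2.37, -2.97, 0.96, -9.46], [-11.74, 0.33, -0.43, 3.0], [-2.42, 1.84, -24.57, 2.47]]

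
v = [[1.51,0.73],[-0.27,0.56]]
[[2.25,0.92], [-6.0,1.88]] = v @ [[5.41, -0.82], [-8.11, 2.96]]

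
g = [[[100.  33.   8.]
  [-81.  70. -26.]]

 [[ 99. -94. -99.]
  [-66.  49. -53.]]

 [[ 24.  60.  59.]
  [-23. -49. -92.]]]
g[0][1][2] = -26.0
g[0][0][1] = 33.0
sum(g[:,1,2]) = -171.0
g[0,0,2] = 8.0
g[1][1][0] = -66.0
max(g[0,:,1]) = 70.0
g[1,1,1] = 49.0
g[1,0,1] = -94.0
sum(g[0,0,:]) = 141.0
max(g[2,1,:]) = -23.0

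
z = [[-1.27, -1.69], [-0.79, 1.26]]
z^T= [[-1.27, -0.79],  [-1.69, 1.26]]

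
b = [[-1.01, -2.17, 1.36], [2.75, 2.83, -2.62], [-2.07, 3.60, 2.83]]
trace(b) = 4.65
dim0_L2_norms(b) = [3.59, 5.07, 4.09]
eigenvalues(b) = [(0.48+0j), (2.08+3.76j), (2.08-3.76j)]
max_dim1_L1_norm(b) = 8.5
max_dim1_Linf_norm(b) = 3.6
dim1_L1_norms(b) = [4.54, 8.2, 8.5]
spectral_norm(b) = 5.49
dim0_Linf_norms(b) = [2.75, 3.6, 2.83]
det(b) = 8.93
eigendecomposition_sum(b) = [[(0.43+0j), (0.29+0j), 0.07-0.00j],[-0.03-0.00j, (-0.02+0j), -0.00+0.00j],[(0.43+0j), (0.29+0j), 0.07-0.00j]] + [[(-0.72+0.66j),(-1.23-0.79j),(0.64-0.72j)], [(1.39-0.62j),(1.42+1.77j),(-1.31+0.75j)], [-1.25-1.48j,(1.66-2.37j),1.38+1.33j]] + [[-0.72-0.66j,(-1.23+0.79j),(0.64+0.72j)],[1.39+0.62j,1.42-1.77j,(-1.31-0.75j)],[(-1.25+1.48j),(1.66+2.37j),1.38-1.33j]]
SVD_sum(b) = [[-1.49, -0.92, 1.62],[2.87, 1.76, -3.12],[-1.15, -0.70, 1.25]] + [[0.27, -1.23, -0.45], [-0.24, 1.08, 0.39], [-0.95, 4.31, 1.56]] + [[0.21, -0.02, 0.18], [0.12, -0.01, 0.11], [0.03, -0.0, 0.03]]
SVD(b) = [[-0.44, -0.27, 0.86], [0.84, 0.23, 0.5], [-0.33, 0.93, 0.12]] @ diag([5.486858353852203, 5.005672237040145, 0.3253165536640344]) @ [[0.63, 0.38, -0.68], [-0.2, 0.92, 0.33], [0.75, -0.07, 0.65]]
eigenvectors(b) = [[0.71+0.00j, -0.01-0.37j, (-0.01+0.37j)], [-0.05+0.00j, -0.16+0.55j, (-0.16-0.55j)], [(0.7+0j), 0.73+0.00j, 0.73-0.00j]]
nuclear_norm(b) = 10.82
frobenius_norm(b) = 7.43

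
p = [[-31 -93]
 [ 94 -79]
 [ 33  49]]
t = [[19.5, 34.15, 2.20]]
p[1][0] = 94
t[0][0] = 19.5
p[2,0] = 33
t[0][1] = 34.15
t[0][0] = 19.5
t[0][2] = 2.2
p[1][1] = -79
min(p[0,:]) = -93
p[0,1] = -93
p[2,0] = 33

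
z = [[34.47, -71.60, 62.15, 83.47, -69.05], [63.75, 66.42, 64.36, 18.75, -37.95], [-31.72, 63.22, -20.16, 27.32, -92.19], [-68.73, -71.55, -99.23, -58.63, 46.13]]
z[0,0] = 34.47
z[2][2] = -20.16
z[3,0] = -68.73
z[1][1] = 66.42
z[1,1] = 66.42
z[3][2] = -99.23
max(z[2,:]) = 63.22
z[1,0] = 63.75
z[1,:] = [63.75, 66.42, 64.36, 18.75, -37.95]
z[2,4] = -92.19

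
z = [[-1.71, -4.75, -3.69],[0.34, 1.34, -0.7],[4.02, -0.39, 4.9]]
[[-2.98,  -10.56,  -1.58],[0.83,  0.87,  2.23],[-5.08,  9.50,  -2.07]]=z @[[-1.30, 1.09, 0.91], [1.01, 0.96, 0.86], [0.11, 1.12, -1.10]]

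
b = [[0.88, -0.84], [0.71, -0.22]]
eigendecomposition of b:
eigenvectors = [[0.74+0.00j, (0.74-0j)], [0.48-0.48j, 0.48+0.48j]]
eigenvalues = [(0.33+0.54j), (0.33-0.54j)]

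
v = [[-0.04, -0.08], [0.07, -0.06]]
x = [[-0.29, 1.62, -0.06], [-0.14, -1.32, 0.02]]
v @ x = [[0.02, 0.04, 0.00], [-0.01, 0.19, -0.01]]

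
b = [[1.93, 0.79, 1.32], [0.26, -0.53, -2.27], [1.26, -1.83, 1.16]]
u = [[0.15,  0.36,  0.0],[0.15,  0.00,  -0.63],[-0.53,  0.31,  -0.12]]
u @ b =[[0.38, -0.07, -0.62], [-0.5, 1.27, -0.53], [-1.09, -0.36, -1.54]]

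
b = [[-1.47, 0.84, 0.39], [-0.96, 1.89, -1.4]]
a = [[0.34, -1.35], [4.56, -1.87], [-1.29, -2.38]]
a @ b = [[0.8, -2.27, 2.02], [-4.91, 0.3, 4.4], [4.18, -5.58, 2.83]]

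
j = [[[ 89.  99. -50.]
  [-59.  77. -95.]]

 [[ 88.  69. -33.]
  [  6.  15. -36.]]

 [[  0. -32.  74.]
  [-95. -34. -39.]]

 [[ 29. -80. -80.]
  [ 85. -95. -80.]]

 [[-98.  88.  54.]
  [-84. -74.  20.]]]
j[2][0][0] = 0.0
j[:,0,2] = [-50.0, -33.0, 74.0, -80.0, 54.0]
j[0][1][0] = -59.0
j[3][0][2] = -80.0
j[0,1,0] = -59.0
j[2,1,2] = -39.0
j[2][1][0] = -95.0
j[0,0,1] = 99.0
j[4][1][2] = 20.0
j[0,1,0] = -59.0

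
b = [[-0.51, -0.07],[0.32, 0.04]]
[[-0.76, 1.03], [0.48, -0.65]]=b @ [[1.50, -2.02], [-0.02, 0.02]]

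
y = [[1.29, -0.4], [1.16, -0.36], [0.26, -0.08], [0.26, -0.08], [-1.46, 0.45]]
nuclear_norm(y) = 2.41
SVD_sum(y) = [[1.29, -0.4], [1.16, -0.36], [0.26, -0.08], [0.26, -0.08], [-1.46, 0.45]] + [[-0.00, -0.00],[-0.0, -0.00],[0.0, 0.00],[0.00, 0.0],[-0.0, -0.0]]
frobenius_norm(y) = 2.40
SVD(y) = [[-0.56, -0.42], [-0.51, -0.51], [-0.11, 0.19], [-0.11, 0.19], [0.64, -0.71]] @ diag([2.4044531925468355, 0.002201102298587036]) @ [[-0.96,0.3], [0.30,0.96]]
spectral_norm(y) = 2.40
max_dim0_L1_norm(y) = 4.43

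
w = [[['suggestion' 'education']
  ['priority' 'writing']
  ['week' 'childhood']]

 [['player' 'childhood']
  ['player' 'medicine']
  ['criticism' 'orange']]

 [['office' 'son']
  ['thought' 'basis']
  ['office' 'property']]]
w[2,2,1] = 'property'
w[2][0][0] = 'office'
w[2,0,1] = 'son'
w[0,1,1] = 'writing'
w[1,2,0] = 'criticism'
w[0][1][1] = 'writing'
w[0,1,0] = 'priority'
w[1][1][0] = 'player'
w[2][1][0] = 'thought'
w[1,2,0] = 'criticism'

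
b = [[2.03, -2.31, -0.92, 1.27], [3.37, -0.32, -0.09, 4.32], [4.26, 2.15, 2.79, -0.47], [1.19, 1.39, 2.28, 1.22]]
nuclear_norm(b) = 15.46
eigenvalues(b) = [(3.14+1.67j), (3.14-1.67j), (-0.28+2.42j), (-0.28-2.42j)]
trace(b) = 5.72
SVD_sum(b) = [[1.27,0.25,0.51,0.71], [3.76,0.74,1.51,2.1], [3.66,0.72,1.47,2.05], [2.02,0.40,0.81,1.13]] + [[0.02, -1.57, -1.45, 1.55], [0.02, -1.67, -1.54, 1.65], [-0.03, 1.81, 1.67, -1.79], [-0.01, 0.80, 0.74, -0.79]] + [[0.83, -0.70, -0.32, -1.01], [-0.48, 0.40, 0.18, 0.58], [0.59, -0.49, -0.23, -0.72], [-0.70, 0.59, 0.27, 0.85]] + [[-0.09, -0.29, 0.34, 0.02], [0.06, 0.21, -0.24, -0.02], [0.03, 0.11, -0.13, -0.01], [-0.12, -0.40, 0.46, 0.03]]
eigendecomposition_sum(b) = [[0.41+1.84j, (-0.57-0.25j), (-0.07+0.62j), (-0.32+0.77j)], [(0.78-2.43j), (0.49+0.69j), 0.51-0.68j, 0.91-0.68j], [2.67-1.13j, -0.23+0.94j, 0.96-0.07j, 1.26+0.28j], [(1.3-3.1j), (0.57+0.96j), (0.75-0.83j), 1.27-0.79j]] + [[(0.41-1.84j), (-0.57+0.25j), -0.07-0.62j, -0.32-0.77j], [0.78+2.43j, 0.49-0.69j, (0.51+0.68j), 0.91+0.68j], [2.67+1.13j, (-0.23-0.94j), (0.96+0.07j), (1.26-0.28j)], [(1.3+3.1j), (0.57-0.96j), (0.75+0.83j), 1.27+0.79j]] + [[(0.61+0.45j), -0.58+0.36j, (-0.39-0.2j), 0.96+0.06j], [(0.9+0.41j), (-0.65+0.63j), (-0.56-0.15j), 1.25-0.19j], [-0.54-1.32j, 1.30-0.02j, 0.43+0.71j, (-1.5-1.03j)], [(-0.71+0.13j), (0.13-0.64j), (0.39-0.14j), -0.66+0.63j]] + [[0.61-0.45j,-0.58-0.36j,(-0.39+0.2j),(0.96-0.06j)], [0.90-0.41j,-0.65-0.63j,-0.56+0.15j,1.25+0.19j], [-0.54+1.32j,1.30+0.02j,(0.43-0.71j),-1.50+1.03j], [(-0.71-0.13j),(0.13+0.64j),0.39+0.14j,(-0.66-0.63j)]]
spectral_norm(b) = 7.09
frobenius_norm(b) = 9.10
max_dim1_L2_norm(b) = 5.55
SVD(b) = [[-0.22, 0.52, -0.63, 0.54], [-0.65, 0.55, 0.36, -0.38], [-0.64, -0.60, -0.45, -0.20], [-0.35, -0.27, 0.53, 0.73]] @ diag([7.091868802825969, 5.097025027953245, 2.4191900865493783, 0.8540796643540947]) @ [[-0.81, -0.16, -0.33, -0.45], [0.01, -0.59, -0.55, 0.59], [-0.55, 0.46, 0.21, 0.67], [-0.2, -0.64, 0.74, 0.05]]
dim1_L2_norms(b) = [3.45, 5.49, 5.55, 3.17]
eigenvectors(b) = [[-0.28+0.20j, -0.28-0.20j, (-0.32+0.19j), -0.32-0.19j], [0.47-0.04j, 0.47+0.04j, (-0.36+0.33j), (-0.36-0.33j)], [0.38+0.37j, (0.38-0.37j), (0.7+0j), (0.7-0j)], [(0.62+0j), (0.62-0j), (0.07-0.35j), (0.07+0.35j)]]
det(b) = 74.69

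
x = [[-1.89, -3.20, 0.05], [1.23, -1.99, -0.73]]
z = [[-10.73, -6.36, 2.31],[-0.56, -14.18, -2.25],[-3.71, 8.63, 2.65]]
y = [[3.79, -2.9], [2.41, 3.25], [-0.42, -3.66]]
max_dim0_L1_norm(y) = 9.81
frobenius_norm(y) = 7.26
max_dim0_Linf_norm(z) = 14.18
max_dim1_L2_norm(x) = 3.72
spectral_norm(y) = 5.71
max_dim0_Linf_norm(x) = 3.2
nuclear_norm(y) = 10.20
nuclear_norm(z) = 29.70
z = y @ x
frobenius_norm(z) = 21.51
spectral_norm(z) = 18.15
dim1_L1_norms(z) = [19.4, 16.99, 14.99]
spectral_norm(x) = 3.94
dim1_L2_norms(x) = [3.72, 2.45]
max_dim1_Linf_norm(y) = 3.79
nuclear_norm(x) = 6.02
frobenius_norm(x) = 4.45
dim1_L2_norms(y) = [4.77, 4.05, 3.68]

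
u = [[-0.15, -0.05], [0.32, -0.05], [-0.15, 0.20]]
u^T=[[-0.15,0.32,-0.15], [-0.05,-0.05,0.2]]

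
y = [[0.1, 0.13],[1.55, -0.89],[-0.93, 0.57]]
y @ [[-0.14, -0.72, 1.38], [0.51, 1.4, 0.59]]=[[0.05, 0.11, 0.21], [-0.67, -2.36, 1.61], [0.42, 1.47, -0.95]]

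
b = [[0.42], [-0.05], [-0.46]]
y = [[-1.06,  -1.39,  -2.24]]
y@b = [[0.65]]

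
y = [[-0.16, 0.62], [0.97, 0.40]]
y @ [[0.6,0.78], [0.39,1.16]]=[[0.15, 0.59], [0.74, 1.22]]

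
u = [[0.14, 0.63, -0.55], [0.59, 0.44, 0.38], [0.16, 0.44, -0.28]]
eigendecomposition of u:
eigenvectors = [[-0.42, -0.70, 0.74],[-0.83, 0.55, -0.55],[-0.36, 0.46, 0.38]]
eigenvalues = [0.91, 0.0, -0.61]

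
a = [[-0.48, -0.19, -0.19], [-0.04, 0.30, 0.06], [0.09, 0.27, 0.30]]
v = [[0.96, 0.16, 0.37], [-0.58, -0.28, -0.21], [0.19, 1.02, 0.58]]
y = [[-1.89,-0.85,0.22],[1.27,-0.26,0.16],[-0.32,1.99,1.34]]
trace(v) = 1.26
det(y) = 3.29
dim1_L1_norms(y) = [2.96, 1.69, 3.65]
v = y @ a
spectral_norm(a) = 0.65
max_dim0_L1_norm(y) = 3.48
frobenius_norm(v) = 1.72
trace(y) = -0.81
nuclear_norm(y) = 5.38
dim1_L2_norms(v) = [1.04, 0.68, 1.19]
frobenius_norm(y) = 3.45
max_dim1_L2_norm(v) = 1.19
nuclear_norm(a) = 1.14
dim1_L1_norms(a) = [0.86, 0.4, 0.66]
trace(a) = 0.12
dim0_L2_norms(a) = [0.49, 0.45, 0.36]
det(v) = -0.10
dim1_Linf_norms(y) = [1.89, 1.27, 1.99]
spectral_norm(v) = 1.49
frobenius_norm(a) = 0.75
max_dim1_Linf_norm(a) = 0.48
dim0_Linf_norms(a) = [0.48, 0.3, 0.3]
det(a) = -0.03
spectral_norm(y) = 2.49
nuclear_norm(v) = 2.42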